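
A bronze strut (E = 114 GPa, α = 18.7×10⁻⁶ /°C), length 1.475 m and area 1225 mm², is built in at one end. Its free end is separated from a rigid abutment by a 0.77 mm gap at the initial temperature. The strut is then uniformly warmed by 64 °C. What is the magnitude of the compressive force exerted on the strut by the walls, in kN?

Free thermal elongation = αΔT L = 18.7×10⁻⁶ × 64 × 1475 = 1.765 mm.
The gap closes (δ_free > 0.77 mm) and the wall then resists a further 1.765 − 0.77 = 0.9953 mm of expansion.
That suppressed elongation corresponds to σ = E·Δ/L = 114×10³ × 0.9953/1475 = 76.92 MPa.
Force on the wall = σA = 76.92 × 1225 mm² = 94.23 kN.

P ≈ 94.2 kN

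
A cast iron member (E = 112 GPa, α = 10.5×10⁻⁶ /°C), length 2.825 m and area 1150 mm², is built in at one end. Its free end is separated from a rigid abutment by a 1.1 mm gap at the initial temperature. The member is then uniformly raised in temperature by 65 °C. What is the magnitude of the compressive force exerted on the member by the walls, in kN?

P ≈ 37.8 kN

If the wall were absent the member would grow by αΔT L = 10.5×10⁻⁶ × 65 × 2825 = 1.928 mm.
After closing the 1.1 mm clearance, 1.928 − 1.1 = 0.8281 mm of expansion remains to be suppressed by the wall.
So σ = E(δ_free − g)/L = 112×10³ × 0.8281/2825 = 32.83 MPa.
Force on the wall = σA = 32.83 × 1150 mm² = 37.75 kN.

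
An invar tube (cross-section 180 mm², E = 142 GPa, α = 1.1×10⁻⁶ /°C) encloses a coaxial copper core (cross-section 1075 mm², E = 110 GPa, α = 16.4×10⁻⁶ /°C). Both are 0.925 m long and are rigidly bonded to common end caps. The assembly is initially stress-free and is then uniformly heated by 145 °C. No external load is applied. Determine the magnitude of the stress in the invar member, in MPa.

Both members must finish at the same length. With the larger α, the copper tends to over-expand; the plates restrain it, putting the copper in compression and the invar in tension. With no external load the two internal forces are equal and opposite, magnitude P.
Setting the final lengths equal and cancelling L: (α₁ − α₂)ΔT = P/(A₁E₁) + P/(A₂E₂).
|α₁ − α₂|·ΔT = 15.3×10⁻⁶ × 145 = 0.002218.
1/(A₁E₁) + 1/(A₂E₂) = 1/(180×142×10³) + 1/(1075×110×10³) = 4.758×10⁻⁸ N⁻¹.
P = 0.002218 / 4.758×10⁻⁸ = 46630 N = 46.63 kN.
σ_{invar} = P/A₁ = 46630/180 = 259 MPa, tensile.

σ ≈ 259 MPa (tensile)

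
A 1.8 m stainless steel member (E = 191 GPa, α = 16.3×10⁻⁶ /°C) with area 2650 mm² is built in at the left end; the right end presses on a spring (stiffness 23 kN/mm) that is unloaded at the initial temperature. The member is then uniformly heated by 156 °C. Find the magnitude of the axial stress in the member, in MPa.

Free thermal expansion: δ_free = αΔT L = 16.3×10⁻⁶ × 156 × 1800 = 4.577 mm.
With a force P in the spring, the elastic change of the member is PL/(AE) and that of the spring is P/k; compatibility requires their sum to equal δ_free.
P [ L/(AE) + 1/k ] = δ_free → P [ 1800/(2650×191×10³) + 1/(23×10³) ] = 4.577.
P = 4.577 / 4.703×10⁻⁵ = 97310 N.
σ = P/A = 97310/2650 = 36.72 MPa.

σ ≈ 36.7 MPa (compressive)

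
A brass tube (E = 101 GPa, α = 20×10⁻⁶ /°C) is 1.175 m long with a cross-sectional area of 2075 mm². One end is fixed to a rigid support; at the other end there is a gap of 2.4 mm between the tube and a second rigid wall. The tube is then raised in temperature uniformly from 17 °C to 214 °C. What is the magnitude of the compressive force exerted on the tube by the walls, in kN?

If the wall were absent the tube would grow by αΔT L = 20×10⁻⁶ × 197 × 1175 = 4.63 mm.
The gap closes (δ_free > 2.4 mm) and the wall then resists a further 4.63 − 2.4 = 2.23 mm of expansion.
Compatibility: PL/(AE) = 2.23 mm, so σ = P/A = E × (2.23/1175) = 191.6 MPa.
P = σA = 191.6 × 2075 = 397.7 kN.

P ≈ 398 kN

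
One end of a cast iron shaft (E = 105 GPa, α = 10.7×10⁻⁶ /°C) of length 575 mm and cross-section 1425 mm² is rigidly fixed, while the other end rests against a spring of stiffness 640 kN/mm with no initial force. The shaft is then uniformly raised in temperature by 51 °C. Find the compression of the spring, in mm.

If the spring were absent the shaft would lengthen by αΔT L = 10.7×10⁻⁶ × 51 × 575 = 0.3138 mm.
Let P be the compressive force at the spring. The shaft shortens elastically by PL/(AE) and the spring compresses by P/k; together these equal δ_free.
P [ L/(AE) + 1/k ] = δ_free → P [ 575/(1425×105×10³) + 1/(640×10³) ] = 0.3138.
P = 0.3138 / 5.405×10⁻⁶ = 58050 N.
Spring compression = P/k = 58050/(640×10³) = 0.0907 mm.

δ ≈ 0.0907 mm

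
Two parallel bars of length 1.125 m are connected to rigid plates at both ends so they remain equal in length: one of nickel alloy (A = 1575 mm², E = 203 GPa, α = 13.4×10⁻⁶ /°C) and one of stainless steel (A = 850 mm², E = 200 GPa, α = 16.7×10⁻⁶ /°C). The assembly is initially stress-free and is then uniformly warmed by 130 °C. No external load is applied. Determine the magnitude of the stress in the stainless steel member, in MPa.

The stainless steel has the larger α, so on heating it would change length more than the nickel alloy if both were free. The rigid plates force a common final length, so the stainless steel is put into compression and the nickel alloy into tension, with equal and opposite forces P (no external load).
Equating the net (thermal + elastic) strains gives |α₁ − α₂|·ΔT = P·[1/(A₁E₁) + 1/(A₂E₂)].
|α₁ − α₂|·ΔT = 3.3×10⁻⁶ × 130 = 0.000429.
1/(A₁E₁) + 1/(A₂E₂) = 1/(1575×203×10³) + 1/(850×200×10³) = 9.01×10⁻⁹ N⁻¹.
So P = 0.000429 / 9.01×10⁻⁹ = 47.61 kN.
σ_{stainless steel} = P/A₂ = 47610/850 = 56.02 MPa, compressive.

σ ≈ 56 MPa (compressive)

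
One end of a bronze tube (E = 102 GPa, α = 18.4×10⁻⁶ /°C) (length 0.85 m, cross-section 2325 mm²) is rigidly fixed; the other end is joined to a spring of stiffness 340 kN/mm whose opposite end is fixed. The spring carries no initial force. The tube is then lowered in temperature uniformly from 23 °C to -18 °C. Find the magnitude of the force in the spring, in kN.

If the spring were absent the tube would shorten by αΔT L = 18.4×10⁻⁶ × 41 × 850 = 0.6412 mm.
Let P be the tensile force in the spring. The tube extends elastically by PL/(AE) and the spring stretches by P/k; together these equal δ_free.
So P = δ_free / [L/(AE) + 1/k] = 0.6412 / [ 850/(2325×102×10³) + 1/(340×10³) ].
P = 0.6412 / 6.525×10⁻⁶ = 98270 N.

P ≈ 98.3 kN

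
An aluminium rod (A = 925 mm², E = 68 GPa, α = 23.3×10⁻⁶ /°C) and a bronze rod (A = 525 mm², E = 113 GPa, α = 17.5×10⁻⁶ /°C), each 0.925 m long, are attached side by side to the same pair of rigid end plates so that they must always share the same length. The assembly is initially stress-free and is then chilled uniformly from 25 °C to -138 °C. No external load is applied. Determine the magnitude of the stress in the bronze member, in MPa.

Both members must finish at the same length. With the larger α, the aluminium tends to over-contract; the plates restrain it, putting the aluminium in tension and the bronze in compression. With no external load the two internal forces are equal and opposite, magnitude P.
Compatibility of the two members (thermal + elastic change equal): (α₁ − α₂)ΔT = P·[1/(A₁E₁) + 1/(A₂E₂)].
|α₁ − α₂|·ΔT = 5.8×10⁻⁶ × 163 = 0.0009454.
1/(A₁E₁) + 1/(A₂E₂) = 1/(925×68×10³) + 1/(525×113×10³) = 3.275×10⁻⁸ N⁻¹.
So P = 0.0009454 / 3.275×10⁻⁸ = 28.86 kN.
σ_{bronze} = P/A₂ = 28860/525 = 54.98 MPa, compressive.

σ ≈ 55 MPa (compressive)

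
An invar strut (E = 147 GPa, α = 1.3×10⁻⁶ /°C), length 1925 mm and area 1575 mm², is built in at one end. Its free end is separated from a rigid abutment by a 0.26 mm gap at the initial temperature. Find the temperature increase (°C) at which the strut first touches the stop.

The gap closes when αΔT L = 0.26 mm, since the strut is still unstressed at that instant.
ΔT = 0.26 / (1.3×10⁻⁶ × 1925) = 103.9 °C.

ΔT ≈ 104 °C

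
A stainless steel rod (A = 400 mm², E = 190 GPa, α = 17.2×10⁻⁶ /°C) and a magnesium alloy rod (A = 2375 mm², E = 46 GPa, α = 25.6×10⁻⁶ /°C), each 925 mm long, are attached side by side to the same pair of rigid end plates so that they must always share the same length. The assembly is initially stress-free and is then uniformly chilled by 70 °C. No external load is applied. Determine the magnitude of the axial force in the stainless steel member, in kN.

P ≈ 26.4 kN (compressive in the stainless steel)

Both members must finish at the same length. With the larger α, the magnesium alloy tends to over-contract; the plates restrain it, putting the magnesium alloy in tension and the stainless steel in compression. With no external load the two internal forces are equal and opposite, magnitude P.
Equating the net (thermal + elastic) strains gives |α₁ − α₂|·ΔT = P·[1/(A₁E₁) + 1/(A₂E₂)].
|α₁ − α₂|·ΔT = 8.4×10⁻⁶ × 70 = 0.000588.
1/(A₁E₁) + 1/(A₂E₂) = 1/(400×190×10³) + 1/(2375×46×10³) = 2.231×10⁻⁸ N⁻¹.
P = 0.000588 / 2.231×10⁻⁸ = 26350 N = 26.35 kN.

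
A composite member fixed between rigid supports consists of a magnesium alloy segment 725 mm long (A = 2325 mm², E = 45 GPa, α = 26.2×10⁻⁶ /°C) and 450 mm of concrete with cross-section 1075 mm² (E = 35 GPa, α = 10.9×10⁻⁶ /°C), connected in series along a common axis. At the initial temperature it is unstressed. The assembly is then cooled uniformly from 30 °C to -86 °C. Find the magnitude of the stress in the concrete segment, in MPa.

σ ≈ 137 MPa (tensile)

If the supports were absent, the total length change would be Σ αᵢΔT Lᵢ = 26.2×10⁻⁶×116×725 + 10.9×10⁻⁶×116×450 = 2.772 mm.
The walls prevent any net length change, so an axial force P (same in every segment) develops. Compatibility: P · Σ Lᵢ/(AᵢEᵢ) = δ_free.
Σ Lᵢ/(AᵢEᵢ) = 725/(2325×45×10³) + 450/(1075×35×10³) = 1.889×10⁻⁵ mm/N.
Hence P = δ_free / Σ(L/AE) = 2.772/1.889×10⁻⁵ = 146.8 kN (tensile).
σ_{concrete} = P / A = 146800 / 1075 = 136.5 MPa.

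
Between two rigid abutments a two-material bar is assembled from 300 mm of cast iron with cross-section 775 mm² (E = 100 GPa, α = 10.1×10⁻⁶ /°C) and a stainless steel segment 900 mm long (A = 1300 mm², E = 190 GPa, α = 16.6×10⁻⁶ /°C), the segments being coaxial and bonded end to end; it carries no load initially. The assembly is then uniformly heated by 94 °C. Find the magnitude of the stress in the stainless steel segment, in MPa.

With the walls removed the bar would change length by δ_free = Σ αᵢΔT Lᵢ = 10.1×10⁻⁶×94×300 + 16.6×10⁻⁶×94×900 = 1.689 mm.
Since the ends are fixed, an axial force P builds up, equal in every segment, with P · Σ Lᵢ/(AᵢEᵢ) = δ_free.
The series flexibility is Σ Lᵢ/(AᵢEᵢ) = 300/(775×100×10³) + 900/(1300×190×10³) = 7.515×10⁻⁶ mm/N.
Hence P = δ_free / Σ(L/AE) = 1.689/7.515×10⁻⁶ = 224.8 kN (compressive).
σ_{stainless steel} = P / A = 224800 / 1300 = 172.9 MPa.

σ ≈ 173 MPa (compressive)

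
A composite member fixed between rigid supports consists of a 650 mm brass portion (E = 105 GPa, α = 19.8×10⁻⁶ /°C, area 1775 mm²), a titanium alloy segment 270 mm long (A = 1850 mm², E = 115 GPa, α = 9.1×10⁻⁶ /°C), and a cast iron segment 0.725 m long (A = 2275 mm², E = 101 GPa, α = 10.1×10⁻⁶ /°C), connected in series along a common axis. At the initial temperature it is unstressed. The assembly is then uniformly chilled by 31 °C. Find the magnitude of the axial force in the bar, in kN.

If the supports were absent, the total length change would be Σ αᵢΔT Lᵢ = 19.8×10⁻⁶×31×650 + 9.1×10⁻⁶×31×270 + 10.1×10⁻⁶×31×725 = 0.7021 mm.
The rigid supports impose zero overall length change; the single axial force P common to all segments must satisfy P Σ Lᵢ/(AᵢEᵢ) = δ_free.
The series flexibility is Σ Lᵢ/(AᵢEᵢ) = 650/(1775×105×10³) + 270/(1850×115×10³) + 725/(2275×101×10³) = 7.912×10⁻⁶ mm/N.
P = 0.7021 / 7.912×10⁻⁶ = 88740 N = 88.74 kN, tensile.

P ≈ 88.7 kN (tensile)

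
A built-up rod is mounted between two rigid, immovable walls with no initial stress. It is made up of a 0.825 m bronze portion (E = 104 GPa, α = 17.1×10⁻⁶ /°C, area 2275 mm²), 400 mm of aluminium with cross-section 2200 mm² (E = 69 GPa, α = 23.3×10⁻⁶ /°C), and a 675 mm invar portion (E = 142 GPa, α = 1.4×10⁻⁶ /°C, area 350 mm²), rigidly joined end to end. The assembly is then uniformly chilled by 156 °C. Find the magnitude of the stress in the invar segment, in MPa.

σ ≈ 551 MPa (tensile)

With the walls removed the bar would change length by δ_free = Σ αᵢΔT Lᵢ = 17.1×10⁻⁶×156×825 + 23.3×10⁻⁶×156×400 + 1.4×10⁻⁶×156×675 = 3.802 mm.
Since the ends are fixed, an axial force P builds up, equal in every segment, with P · Σ Lᵢ/(AᵢEᵢ) = δ_free.
Σ Lᵢ/(AᵢEᵢ) = 825/(2275×104×10³) + 400/(2200×69×10³) + 675/(350×142×10³) = 1.97×10⁻⁵ mm/N.
P = 3.802 / 1.97×10⁻⁵ = 193000 N = 193 kN, tensile.
σ_{invar} = P / A = 193000 / 350 = 551.3 MPa.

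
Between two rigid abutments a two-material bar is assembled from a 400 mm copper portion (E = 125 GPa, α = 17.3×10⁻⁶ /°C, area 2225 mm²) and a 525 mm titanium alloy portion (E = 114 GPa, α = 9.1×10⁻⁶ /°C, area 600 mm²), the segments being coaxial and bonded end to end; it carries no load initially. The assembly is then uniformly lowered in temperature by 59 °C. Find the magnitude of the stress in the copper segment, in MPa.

Free thermal contraction of the whole bar: Σ αᵢΔT Lᵢ = 17.3×10⁻⁶×59×400 + 9.1×10⁻⁶×59×525 = 0.6902 mm.
Since the ends are fixed, an axial force P builds up, equal in every segment, with P · Σ Lᵢ/(AᵢEᵢ) = δ_free.
Σ Lᵢ/(AᵢEᵢ) = 400/(2225×125×10³) + 525/(600×114×10³) = 9.114×10⁻⁶ mm/N.
So P = 0.6902 / 9.114×10⁻⁶ = 75.73 kN, tensile.
σ_{copper} = P / A = 75730 / 2225 = 34.03 MPa.

σ ≈ 34 MPa (tensile)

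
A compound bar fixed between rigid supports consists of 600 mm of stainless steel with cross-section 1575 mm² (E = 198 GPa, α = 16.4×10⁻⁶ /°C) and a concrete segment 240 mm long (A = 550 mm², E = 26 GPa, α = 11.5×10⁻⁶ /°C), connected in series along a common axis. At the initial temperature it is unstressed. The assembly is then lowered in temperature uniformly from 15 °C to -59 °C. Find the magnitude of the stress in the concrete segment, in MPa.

With the walls removed the bar would change length by δ_free = Σ αᵢΔT Lᵢ = 16.4×10⁻⁶×74×600 + 11.5×10⁻⁶×74×240 = 0.9324 mm.
The walls prevent any net length change, so an axial force P (same in every segment) develops. Compatibility: P · Σ Lᵢ/(AᵢEᵢ) = δ_free.
Σ Lᵢ/(AᵢEᵢ) = 600/(1575×198×10³) + 240/(550×26×10³) = 1.871×10⁻⁵ mm/N.
P = 0.9324 / 1.871×10⁻⁵ = 49840 N = 49.84 kN, tensile.
σ_{concrete} = P / A = 49840 / 550 = 90.62 MPa.

σ ≈ 90.6 MPa (tensile)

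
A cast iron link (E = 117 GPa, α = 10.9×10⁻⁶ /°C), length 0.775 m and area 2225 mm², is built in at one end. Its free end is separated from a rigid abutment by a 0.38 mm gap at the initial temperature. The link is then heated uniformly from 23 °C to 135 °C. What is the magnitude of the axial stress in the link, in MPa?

If the wall were absent the link would grow by αΔT L = 10.9×10⁻⁶ × 112 × 775 = 0.9461 mm.
After closing the 0.38 mm clearance, 0.9461 − 0.38 = 0.5661 mm of expansion remains to be suppressed by the wall.
So σ = E(δ_free − g)/L = 117×10³ × 0.5661/775 = 85.47 MPa.

σ ≈ 85.5 MPa (compressive)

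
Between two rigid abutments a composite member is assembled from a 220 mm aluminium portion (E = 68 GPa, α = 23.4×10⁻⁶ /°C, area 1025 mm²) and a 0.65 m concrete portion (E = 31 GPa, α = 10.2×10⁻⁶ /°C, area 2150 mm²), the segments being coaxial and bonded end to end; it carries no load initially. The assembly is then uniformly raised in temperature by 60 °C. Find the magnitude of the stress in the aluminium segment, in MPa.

Free thermal expansion of the whole bar: Σ αᵢΔT Lᵢ = 23.4×10⁻⁶×60×220 + 10.2×10⁻⁶×60×650 = 0.7067 mm.
The walls prevent any net length change, so an axial force P (same in every segment) develops. Compatibility: P · Σ Lᵢ/(AᵢEᵢ) = δ_free.
The series flexibility is Σ Lᵢ/(AᵢEᵢ) = 220/(1025×68×10³) + 650/(2150×31×10³) = 1.291×10⁻⁵ mm/N.
P = 0.7067 / 1.291×10⁻⁵ = 54740 N = 54.74 kN, compressive.
σ_{aluminium} = P / A = 54740 / 1025 = 53.41 MPa.

σ ≈ 53.4 MPa (compressive)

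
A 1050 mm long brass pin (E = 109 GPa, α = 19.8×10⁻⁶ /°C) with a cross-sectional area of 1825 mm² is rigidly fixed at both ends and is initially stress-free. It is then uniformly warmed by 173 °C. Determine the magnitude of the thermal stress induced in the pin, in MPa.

σ ≈ 373 MPa (compressive)

The supports are rigid, so the total axial strain is zero. The restrained thermal strain is ε = αΔT = 19.8×10⁻⁶ × 173 = 3425.4×10⁻⁶.
σ = EαΔT = 109×10³ × 19.8×10⁻⁶ × 173 = 373.4 MPa (compressive; the pin is trying to expand).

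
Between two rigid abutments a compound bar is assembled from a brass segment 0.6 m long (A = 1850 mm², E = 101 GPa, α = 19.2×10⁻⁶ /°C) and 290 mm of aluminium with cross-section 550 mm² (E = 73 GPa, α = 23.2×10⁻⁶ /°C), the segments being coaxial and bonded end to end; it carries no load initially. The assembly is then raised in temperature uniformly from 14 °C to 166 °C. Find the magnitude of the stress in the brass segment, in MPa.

σ ≈ 144 MPa (compressive)

If the supports were absent, the total length change would be Σ αᵢΔT Lᵢ = 19.2×10⁻⁶×152×600 + 23.2×10⁻⁶×152×290 = 2.774 mm.
The walls prevent any net length change, so an axial force P (same in every segment) develops. Compatibility: P · Σ Lᵢ/(AᵢEᵢ) = δ_free.
Σ Lᵢ/(AᵢEᵢ) = 600/(1850×101×10³) + 290/(550×73×10³) = 1.043×10⁻⁵ mm/N.
P = 2.774 / 1.043×10⁻⁵ = 265800 N = 265.8 kN, compressive.
σ_{brass} = P / A = 265800 / 1850 = 143.7 MPa.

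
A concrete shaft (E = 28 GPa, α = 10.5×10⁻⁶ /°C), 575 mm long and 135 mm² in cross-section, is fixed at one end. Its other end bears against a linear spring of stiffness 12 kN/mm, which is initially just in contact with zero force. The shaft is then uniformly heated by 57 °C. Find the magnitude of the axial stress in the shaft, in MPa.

σ ≈ 10.8 MPa (compressive)

If the spring were absent the shaft would lengthen by αΔT L = 10.5×10⁻⁶ × 57 × 575 = 0.3441 mm.
With a force P in the spring, the elastic change of the shaft is PL/(AE) and that of the spring is P/k; compatibility requires their sum to equal δ_free.
P [ L/(AE) + 1/k ] = δ_free → P [ 575/(135×28×10³) + 1/(12×10³) ] = 0.3441.
P = 0.3441 / 0.0002354 = 1462 N.
σ = P/A = 1462/135 = 10.83 MPa.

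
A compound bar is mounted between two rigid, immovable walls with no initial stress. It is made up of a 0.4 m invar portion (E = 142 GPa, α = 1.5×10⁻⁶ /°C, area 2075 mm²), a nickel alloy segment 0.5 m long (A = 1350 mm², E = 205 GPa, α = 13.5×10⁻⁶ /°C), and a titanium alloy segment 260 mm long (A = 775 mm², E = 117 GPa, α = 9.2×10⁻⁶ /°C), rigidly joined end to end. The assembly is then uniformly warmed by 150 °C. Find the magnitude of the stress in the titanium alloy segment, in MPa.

σ ≈ 313 MPa (compressive)

With the walls removed the bar would change length by δ_free = Σ αᵢΔT Lᵢ = 1.5×10⁻⁶×150×400 + 13.5×10⁻⁶×150×500 + 9.2×10⁻⁶×150×260 = 1.461 mm.
The walls prevent any net length change, so an axial force P (same in every segment) develops. Compatibility: P · Σ Lᵢ/(AᵢEᵢ) = δ_free.
The series flexibility is Σ Lᵢ/(AᵢEᵢ) = 400/(2075×142×10³) + 500/(1350×205×10³) + 260/(775×117×10³) = 6.032×10⁻⁶ mm/N.
P = 1.461 / 6.032×10⁻⁶ = 242300 N = 242.3 kN, compressive.
σ_{titanium alloy} = P / A = 242300 / 775 = 312.6 MPa.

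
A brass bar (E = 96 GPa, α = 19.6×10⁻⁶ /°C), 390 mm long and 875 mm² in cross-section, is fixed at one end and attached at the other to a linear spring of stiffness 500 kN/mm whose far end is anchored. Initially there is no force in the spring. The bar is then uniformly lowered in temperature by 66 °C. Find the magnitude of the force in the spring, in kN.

P ≈ 75.9 kN

If the spring were absent the bar would shorten by αΔT L = 19.6×10⁻⁶ × 66 × 390 = 0.5045 mm.
With a force P in the spring, the elastic change of the bar is PL/(AE) and that of the spring is P/k; compatibility requires their sum to equal δ_free.
So P = δ_free / [L/(AE) + 1/k] = 0.5045 / [ 390/(875×96×10³) + 1/(500×10³) ].
P = 0.5045 / 6.643×10⁻⁶ = 75950 N.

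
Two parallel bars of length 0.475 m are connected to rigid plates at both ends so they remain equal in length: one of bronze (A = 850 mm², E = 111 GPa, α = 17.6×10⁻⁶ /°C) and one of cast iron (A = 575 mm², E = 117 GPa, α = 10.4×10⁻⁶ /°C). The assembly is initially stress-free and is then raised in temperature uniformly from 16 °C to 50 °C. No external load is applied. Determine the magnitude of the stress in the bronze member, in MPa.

σ ≈ 11.3 MPa (compressive)

Equilibrium of a rigid end plate with no external load gives equal and opposite internal forces ±P in the two members. Since α_{bronze} > α_{cast iron}, heating drives the bronze into compression and the cast iron into tension.
Equating the net (thermal + elastic) strains gives |α₁ − α₂|·ΔT = P·[1/(A₁E₁) + 1/(A₂E₂)].
|α₁ − α₂|·ΔT = 7.2×10⁻⁶ × 34 = 0.0002448.
1/(A₁E₁) + 1/(A₂E₂) = 1/(850×111×10³) + 1/(575×117×10³) = 2.546×10⁻⁸ N⁻¹.
P = 0.0002448 / 2.546×10⁻⁸ = 9614 N = 9.614 kN.
σ_{bronze} = P/A₁ = 9614/850 = 11.31 MPa, compressive.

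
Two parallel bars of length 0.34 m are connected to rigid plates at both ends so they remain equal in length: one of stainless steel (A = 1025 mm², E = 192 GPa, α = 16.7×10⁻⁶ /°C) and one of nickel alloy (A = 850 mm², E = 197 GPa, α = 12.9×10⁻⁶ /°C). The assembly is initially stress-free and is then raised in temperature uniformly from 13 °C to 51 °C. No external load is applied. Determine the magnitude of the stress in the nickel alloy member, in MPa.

σ ≈ 15.4 MPa (tensile)

Equilibrium of a rigid end plate with no external load gives equal and opposite internal forces ±P in the two members. Since α_{stainless steel} > α_{nickel alloy}, heating drives the stainless steel into compression and the nickel alloy into tension.
Setting the final lengths equal and cancelling L: (α₁ − α₂)ΔT = P/(A₁E₁) + P/(A₂E₂).
|α₁ − α₂|·ΔT = 3.8×10⁻⁶ × 38 = 0.0001444.
1/(A₁E₁) + 1/(A₂E₂) = 1/(1025×192×10³) + 1/(850×197×10³) = 1.105×10⁻⁸ N⁻¹.
P = 0.0001444 / 1.105×10⁻⁸ = 13060 N = 13.06 kN.
σ_{nickel alloy} = P/A₂ = 13060/850 = 15.37 MPa, tensile.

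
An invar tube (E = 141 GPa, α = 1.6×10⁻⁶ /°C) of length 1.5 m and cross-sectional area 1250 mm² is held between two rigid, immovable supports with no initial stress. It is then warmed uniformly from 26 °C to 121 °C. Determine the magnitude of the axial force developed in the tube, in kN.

Full restraint means ε = 0, so the stress is σ = EαΔT = 141×10³ × 1.6×10⁻⁶ × 95 = 21.43 MPa.
P = AEαΔT = 1250 × 141×10³ × 1.6×10⁻⁶ × 95 = 26.79 kN (compressive).

P ≈ 26.8 kN (compressive)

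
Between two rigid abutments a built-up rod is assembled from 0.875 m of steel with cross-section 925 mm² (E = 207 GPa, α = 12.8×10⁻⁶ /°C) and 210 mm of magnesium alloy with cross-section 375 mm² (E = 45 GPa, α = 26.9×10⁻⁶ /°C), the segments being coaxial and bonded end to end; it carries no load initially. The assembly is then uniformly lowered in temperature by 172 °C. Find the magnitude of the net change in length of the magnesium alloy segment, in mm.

With the walls removed the bar would change length by δ_free = Σ αᵢΔT Lᵢ = 12.8×10⁻⁶×172×875 + 26.9×10⁻⁶×172×210 = 2.898 mm.
The rigid supports impose zero overall length change; the single axial force P common to all segments must satisfy P Σ Lᵢ/(AᵢEᵢ) = δ_free.
Σ Lᵢ/(AᵢEᵢ) = 875/(925×207×10³) + 210/(375×45×10³) = 1.701×10⁻⁵ mm/N.
Hence P = δ_free / Σ(L/AE) = 2.898/1.701×10⁻⁵ = 170.3 kN (tensile).
For the magnesium alloy segment, free thermal change = 26.9×10⁻⁶×172×210 = 0.9716 mm and elastic change from P = 170300×210/(375×45×10³) = 2.12 mm; these oppose, so the net change is 1.15 mm (segment lengthens).

|ΔL| ≈ 1.15 mm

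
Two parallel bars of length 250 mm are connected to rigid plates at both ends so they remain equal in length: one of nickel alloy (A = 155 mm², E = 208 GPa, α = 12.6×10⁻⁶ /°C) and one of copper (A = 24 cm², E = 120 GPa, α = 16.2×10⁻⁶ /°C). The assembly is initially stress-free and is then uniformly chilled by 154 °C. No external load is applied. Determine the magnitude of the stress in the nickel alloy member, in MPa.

σ ≈ 104 MPa (compressive)

The copper has the larger α, so on cooling it would change length more than the nickel alloy if both were free. The rigid plates force a common final length, so the copper is put into tension and the nickel alloy into compression, with equal and opposite forces P (no external load).
Equating the net (thermal + elastic) strains gives |α₁ − α₂|·ΔT = P·[1/(A₁E₁) + 1/(A₂E₂)].
|α₁ − α₂|·ΔT = 3.6×10⁻⁶ × 154 = 0.0005544.
1/(A₁E₁) + 1/(A₂E₂) = 1/(155×208×10³) + 1/(2400×120×10³) = 3.449×10⁻⁸ N⁻¹.
P = 0.0005544 / 3.449×10⁻⁸ = 16070 N = 16.07 kN.
σ_{nickel alloy} = P/A₁ = 16070/155 = 103.7 MPa, compressive.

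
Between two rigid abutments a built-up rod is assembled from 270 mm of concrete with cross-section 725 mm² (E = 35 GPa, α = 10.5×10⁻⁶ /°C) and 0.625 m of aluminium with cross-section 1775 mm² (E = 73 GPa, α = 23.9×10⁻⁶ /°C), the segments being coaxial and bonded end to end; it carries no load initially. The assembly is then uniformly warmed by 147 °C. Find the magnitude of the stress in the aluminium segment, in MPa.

σ ≈ 95.2 MPa (compressive)

Free thermal expansion of the whole bar: Σ αᵢΔT Lᵢ = 10.5×10⁻⁶×147×270 + 23.9×10⁻⁶×147×625 = 2.613 mm.
The rigid supports impose zero overall length change; the single axial force P common to all segments must satisfy P Σ Lᵢ/(AᵢEᵢ) = δ_free.
Σ Lᵢ/(AᵢEᵢ) = 270/(725×35×10³) + 625/(1775×73×10³) = 1.546×10⁻⁵ mm/N.
So P = 2.613 / 1.546×10⁻⁵ = 168.9 kN, compressive.
σ_{aluminium} = P / A = 168900 / 1775 = 95.18 MPa.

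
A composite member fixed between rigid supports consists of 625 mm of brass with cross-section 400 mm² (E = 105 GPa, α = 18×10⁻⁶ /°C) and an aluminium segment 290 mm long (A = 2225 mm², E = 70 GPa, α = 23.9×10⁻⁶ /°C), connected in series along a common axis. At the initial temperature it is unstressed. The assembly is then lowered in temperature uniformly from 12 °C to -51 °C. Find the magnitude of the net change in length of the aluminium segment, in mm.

|ΔL| ≈ 0.309 mm

If the supports were absent, the total length change would be Σ αᵢΔT Lᵢ = 18×10⁻⁶×63×625 + 23.9×10⁻⁶×63×290 = 1.145 mm.
Since the ends are fixed, an axial force P builds up, equal in every segment, with P · Σ Lᵢ/(AᵢEᵢ) = δ_free.
Σ Lᵢ/(AᵢEᵢ) = 625/(400×105×10³) + 290/(2225×70×10³) = 1.674×10⁻⁵ mm/N.
So P = 1.145 / 1.674×10⁻⁵ = 68.41 kN, tensile.
For the aluminium segment, free thermal change = 23.9×10⁻⁶×63×290 = 0.4367 mm and elastic change from P = 68410×290/(2225×70×10³) = 0.1274 mm; these oppose, so the net change is 0.309 mm (segment shortens).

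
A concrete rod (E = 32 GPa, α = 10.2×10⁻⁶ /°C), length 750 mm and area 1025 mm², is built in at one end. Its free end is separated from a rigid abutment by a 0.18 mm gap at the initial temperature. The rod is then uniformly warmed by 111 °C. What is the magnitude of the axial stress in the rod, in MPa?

σ ≈ 28.6 MPa (compressive)

If the wall were absent the rod would grow by αΔT L = 10.2×10⁻⁶ × 111 × 750 = 0.8491 mm.
The gap closes (δ_free > 0.18 mm) and the wall then resists a further 0.8491 − 0.18 = 0.6691 mm of expansion.
That suppressed elongation corresponds to σ = E·Δ/L = 32×10³ × 0.6691/750 = 28.55 MPa.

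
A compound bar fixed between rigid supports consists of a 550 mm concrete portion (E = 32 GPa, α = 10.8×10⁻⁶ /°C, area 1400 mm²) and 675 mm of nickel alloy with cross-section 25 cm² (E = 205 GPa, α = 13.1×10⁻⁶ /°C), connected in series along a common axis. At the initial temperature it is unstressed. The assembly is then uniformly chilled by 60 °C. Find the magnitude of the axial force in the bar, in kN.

Free thermal contraction of the whole bar: Σ αᵢΔT Lᵢ = 10.8×10⁻⁶×60×550 + 13.1×10⁻⁶×60×675 = 0.8869 mm.
The rigid supports impose zero overall length change; the single axial force P common to all segments must satisfy P Σ Lᵢ/(AᵢEᵢ) = δ_free.
Σ Lᵢ/(AᵢEᵢ) = 550/(1400×32×10³) + 675/(2500×205×10³) = 1.359×10⁻⁵ mm/N.
Hence P = δ_free / Σ(L/AE) = 0.8869/1.359×10⁻⁵ = 65.25 kN (tensile).

P ≈ 65.2 kN (tensile)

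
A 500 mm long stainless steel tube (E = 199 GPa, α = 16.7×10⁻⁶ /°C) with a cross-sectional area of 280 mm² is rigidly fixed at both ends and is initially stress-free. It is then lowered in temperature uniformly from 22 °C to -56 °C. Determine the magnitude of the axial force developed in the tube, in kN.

P ≈ 72.6 kN (tensile)

Full restraint means ε = 0, so the stress is σ = EαΔT = 199×10³ × 16.7×10⁻⁶ × 78 = 259.2 MPa.
P = AEαΔT = 280 × 199×10³ × 16.7×10⁻⁶ × 78 = 72.58 kN (tensile).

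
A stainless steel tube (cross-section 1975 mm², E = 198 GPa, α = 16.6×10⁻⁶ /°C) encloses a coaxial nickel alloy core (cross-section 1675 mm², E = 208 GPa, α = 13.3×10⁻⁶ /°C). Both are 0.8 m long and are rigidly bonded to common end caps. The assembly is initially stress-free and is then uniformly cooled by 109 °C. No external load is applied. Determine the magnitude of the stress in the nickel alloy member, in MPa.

Equilibrium of a rigid end plate with no external load gives equal and opposite internal forces ±P in the two members. Since α_{stainless steel} > α_{nickel alloy}, cooling drives the stainless steel into tension and the nickel alloy into compression.
Equating the net (thermal + elastic) strains gives |α₁ − α₂|·ΔT = P·[1/(A₁E₁) + 1/(A₂E₂)].
|α₁ − α₂|·ΔT = 3.3×10⁻⁶ × 109 = 0.0003597.
1/(A₁E₁) + 1/(A₂E₂) = 1/(1975×198×10³) + 1/(1675×208×10³) = 5.427×10⁻⁹ N⁻¹.
P = 0.0003597 / 5.427×10⁻⁹ = 66270 N = 66.27 kN.
σ_{nickel alloy} = P/A₂ = 66270/1675 = 39.57 MPa, compressive.

σ ≈ 39.6 MPa (compressive)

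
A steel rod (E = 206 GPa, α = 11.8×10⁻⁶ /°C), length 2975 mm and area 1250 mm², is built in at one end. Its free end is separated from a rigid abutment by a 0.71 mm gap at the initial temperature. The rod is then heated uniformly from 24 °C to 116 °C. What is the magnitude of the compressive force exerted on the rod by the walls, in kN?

P ≈ 218 kN

If the wall were absent the rod would grow by αΔT L = 11.8×10⁻⁶ × 92 × 2975 = 3.23 mm.
This exceeds the 0.71 mm gap, so the wall pushes back. The portion of expansion that must be recovered elastically is δ_free − gap = 3.23 − 0.71 = 2.52 mm.
So σ = E(δ_free − g)/L = 206×10³ × 2.52/2975 = 174.5 MPa.
Force on the wall = σA = 174.5 × 1250 mm² = 218.1 kN.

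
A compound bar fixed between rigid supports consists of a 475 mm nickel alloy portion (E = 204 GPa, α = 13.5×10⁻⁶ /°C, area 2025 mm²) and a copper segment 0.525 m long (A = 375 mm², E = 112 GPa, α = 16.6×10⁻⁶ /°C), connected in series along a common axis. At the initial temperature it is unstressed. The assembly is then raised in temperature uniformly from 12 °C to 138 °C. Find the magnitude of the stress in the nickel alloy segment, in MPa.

σ ≈ 69 MPa (compressive)

If the supports were absent, the total length change would be Σ αᵢΔT Lᵢ = 13.5×10⁻⁶×126×475 + 16.6×10⁻⁶×126×525 = 1.906 mm.
The walls prevent any net length change, so an axial force P (same in every segment) develops. Compatibility: P · Σ Lᵢ/(AᵢEᵢ) = δ_free.
The series flexibility is Σ Lᵢ/(AᵢEᵢ) = 475/(2025×204×10³) + 525/(375×112×10³) = 1.365×10⁻⁵ mm/N.
Hence P = δ_free / Σ(L/AE) = 1.906/1.365×10⁻⁵ = 139.6 kN (compressive).
σ_{nickel alloy} = P / A = 139600 / 2025 = 68.96 MPa.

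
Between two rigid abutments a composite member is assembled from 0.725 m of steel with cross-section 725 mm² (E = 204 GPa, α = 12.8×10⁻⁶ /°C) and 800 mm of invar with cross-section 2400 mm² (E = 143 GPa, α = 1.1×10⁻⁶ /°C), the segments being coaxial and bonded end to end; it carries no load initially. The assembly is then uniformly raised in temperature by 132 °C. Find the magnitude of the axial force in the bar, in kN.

With the walls removed the bar would change length by δ_free = Σ αᵢΔT Lᵢ = 12.8×10⁻⁶×132×725 + 1.1×10⁻⁶×132×800 = 1.341 mm.
The rigid supports impose zero overall length change; the single axial force P common to all segments must satisfy P Σ Lᵢ/(AᵢEᵢ) = δ_free.
Σ Lᵢ/(AᵢEᵢ) = 725/(725×204×10³) + 800/(2400×143×10³) = 7.233×10⁻⁶ mm/N.
Hence P = δ_free / Σ(L/AE) = 1.341/7.233×10⁻⁶ = 185.4 kN (compressive).

P ≈ 185 kN (compressive)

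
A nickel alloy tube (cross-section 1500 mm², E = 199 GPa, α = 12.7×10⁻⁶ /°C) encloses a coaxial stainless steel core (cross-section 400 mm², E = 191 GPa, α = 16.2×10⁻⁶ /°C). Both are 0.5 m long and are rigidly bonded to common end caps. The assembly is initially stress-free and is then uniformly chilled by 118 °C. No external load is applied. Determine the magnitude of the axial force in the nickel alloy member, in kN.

P ≈ 25.1 kN (compressive in the nickel alloy)

Both members must finish at the same length. With the larger α, the stainless steel tends to over-contract; the plates restrain it, putting the stainless steel in tension and the nickel alloy in compression. With no external load the two internal forces are equal and opposite, magnitude P.
Setting the final lengths equal and cancelling L: (α₁ − α₂)ΔT = P/(A₁E₁) + P/(A₂E₂).
|α₁ − α₂|·ΔT = 3.5×10⁻⁶ × 118 = 0.000413.
1/(A₁E₁) + 1/(A₂E₂) = 1/(1500×199×10³) + 1/(400×191×10³) = 1.644×10⁻⁸ N⁻¹.
P = 0.000413 / 1.644×10⁻⁸ = 25120 N = 25.12 kN.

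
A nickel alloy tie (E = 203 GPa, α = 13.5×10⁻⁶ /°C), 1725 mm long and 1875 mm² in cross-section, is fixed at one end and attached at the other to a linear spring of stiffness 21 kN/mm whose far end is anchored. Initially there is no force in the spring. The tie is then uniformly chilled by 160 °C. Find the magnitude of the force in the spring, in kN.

P ≈ 71.4 kN

Free thermal contraction: δ_free = αΔT L = 13.5×10⁻⁶ × 160 × 1725 = 3.726 mm.
With a force P in the spring, the elastic change of the tie is PL/(AE) and that of the spring is P/k; compatibility requires their sum to equal δ_free.
P [ L/(AE) + 1/k ] = δ_free → P [ 1725/(1875×203×10³) + 1/(21×10³) ] = 3.726.
P = 3.726 / 5.215×10⁻⁵ = 71450 N.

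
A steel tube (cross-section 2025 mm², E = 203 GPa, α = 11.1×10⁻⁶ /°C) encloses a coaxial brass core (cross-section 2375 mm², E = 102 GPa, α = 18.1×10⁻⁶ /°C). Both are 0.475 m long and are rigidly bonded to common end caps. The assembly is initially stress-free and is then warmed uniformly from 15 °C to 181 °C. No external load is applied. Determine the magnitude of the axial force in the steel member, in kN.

P ≈ 177 kN (tensile in the steel)

Equilibrium of a rigid end plate with no external load gives equal and opposite internal forces ±P in the two members. Since α_{brass} > α_{steel}, heating drives the brass into compression and the steel into tension.
Equating the net (thermal + elastic) strains gives |α₁ − α₂|·ΔT = P·[1/(A₁E₁) + 1/(A₂E₂)].
|α₁ − α₂|·ΔT = 7×10⁻⁶ × 166 = 0.001162.
1/(A₁E₁) + 1/(A₂E₂) = 1/(2025×203×10³) + 1/(2375×102×10³) = 6.561×10⁻⁹ N⁻¹.
P = 0.001162 / 6.561×10⁻⁹ = 177100 N = 177.1 kN.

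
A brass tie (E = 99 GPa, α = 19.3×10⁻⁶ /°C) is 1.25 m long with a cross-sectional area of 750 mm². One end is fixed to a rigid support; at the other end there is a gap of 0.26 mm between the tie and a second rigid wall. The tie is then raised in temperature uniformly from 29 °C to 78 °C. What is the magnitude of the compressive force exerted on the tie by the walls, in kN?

Unrestrained expansion: δ_free = αΔT L = 19.3×10⁻⁶ × 49 × 1250 = 1.182 mm.
The gap closes (δ_free > 0.26 mm) and the wall then resists a further 1.182 − 0.26 = 0.9221 mm of expansion.
So σ = E(δ_free − g)/L = 99×10³ × 0.9221/1250 = 73.03 MPa.
Force on the wall = σA = 73.03 × 750 mm² = 54.77 kN.

P ≈ 54.8 kN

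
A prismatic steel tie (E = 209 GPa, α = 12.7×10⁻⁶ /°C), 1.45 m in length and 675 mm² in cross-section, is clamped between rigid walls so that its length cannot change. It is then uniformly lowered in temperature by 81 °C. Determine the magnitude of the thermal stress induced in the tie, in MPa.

Because both ends are immovable the net strain is zero, and the suppressed thermal strain is αΔT = 12.7×10⁻⁶ × 81 = 1028.7×10⁻⁶.
The stress required to suppress this strain is σ = Eε = 209×10³ × 1028.7×10⁻⁶ = 215 MPa, tensile since the tie is trying to contract.

σ ≈ 215 MPa (tensile)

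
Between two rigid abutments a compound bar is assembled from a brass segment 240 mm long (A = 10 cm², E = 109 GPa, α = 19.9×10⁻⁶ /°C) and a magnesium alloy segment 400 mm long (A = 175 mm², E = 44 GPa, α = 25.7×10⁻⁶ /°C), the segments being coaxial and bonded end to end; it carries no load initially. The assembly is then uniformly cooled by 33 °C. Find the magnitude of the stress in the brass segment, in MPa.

Free thermal contraction of the whole bar: Σ αᵢΔT Lᵢ = 19.9×10⁻⁶×33×240 + 25.7×10⁻⁶×33×400 = 0.4968 mm.
The rigid supports impose zero overall length change; the single axial force P common to all segments must satisfy P Σ Lᵢ/(AᵢEᵢ) = δ_free.
Σ Lᵢ/(AᵢEᵢ) = 240/(1000×109×10³) + 400/(175×44×10³) = 5.415×10⁻⁵ mm/N.
So P = 0.4968 / 5.415×10⁻⁵ = 9.175 kN, tensile.
σ_{brass} = P / A = 9175 / 1000 = 9.175 MPa.

σ ≈ 9.18 MPa (tensile)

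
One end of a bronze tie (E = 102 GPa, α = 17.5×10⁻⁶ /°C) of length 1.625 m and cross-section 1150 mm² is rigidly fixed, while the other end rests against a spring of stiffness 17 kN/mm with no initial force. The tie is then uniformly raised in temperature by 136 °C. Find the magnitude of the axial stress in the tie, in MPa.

If the spring were absent the tie would lengthen by αΔT L = 17.5×10⁻⁶ × 136 × 1625 = 3.867 mm.
Let P be the compressive force at the spring. The tie shortens elastically by PL/(AE) and the spring compresses by P/k; together these equal δ_free.
P [ L/(AE) + 1/k ] = δ_free → P [ 1625/(1150×102×10³) + 1/(17×10³) ] = 3.867.
P = 3.867 / 7.268×10⁻⁵ = 53210 N.
σ = P/A = 53210/1150 = 46.27 MPa.

σ ≈ 46.3 MPa (compressive)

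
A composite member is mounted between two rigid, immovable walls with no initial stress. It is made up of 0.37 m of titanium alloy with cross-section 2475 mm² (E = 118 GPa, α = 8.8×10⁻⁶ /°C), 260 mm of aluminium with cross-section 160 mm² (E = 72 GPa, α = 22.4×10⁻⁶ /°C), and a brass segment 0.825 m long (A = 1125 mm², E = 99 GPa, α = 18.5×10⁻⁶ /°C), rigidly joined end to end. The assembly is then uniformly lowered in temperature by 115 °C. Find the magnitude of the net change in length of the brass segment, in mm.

|ΔL| ≈ 1.09 mm

If the supports were absent, the total length change would be Σ αᵢΔT Lᵢ = 8.8×10⁻⁶×115×370 + 22.4×10⁻⁶×115×260 + 18.5×10⁻⁶×115×825 = 2.799 mm.
Since the ends are fixed, an axial force P builds up, equal in every segment, with P · Σ Lᵢ/(AᵢEᵢ) = δ_free.
The series flexibility is Σ Lᵢ/(AᵢEᵢ) = 370/(2475×118×10³) + 260/(160×72×10³) + 825/(1125×99×10³) = 3.124×10⁻⁵ mm/N.
So P = 2.799 / 3.124×10⁻⁵ = 89.6 kN, tensile.
For the brass segment, free thermal change = 18.5×10⁻⁶×115×825 = 1.755 mm and elastic change from P = 89600×825/(1125×99×10³) = 0.6637 mm; these oppose, so the net change is 1.09 mm (segment shortens).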